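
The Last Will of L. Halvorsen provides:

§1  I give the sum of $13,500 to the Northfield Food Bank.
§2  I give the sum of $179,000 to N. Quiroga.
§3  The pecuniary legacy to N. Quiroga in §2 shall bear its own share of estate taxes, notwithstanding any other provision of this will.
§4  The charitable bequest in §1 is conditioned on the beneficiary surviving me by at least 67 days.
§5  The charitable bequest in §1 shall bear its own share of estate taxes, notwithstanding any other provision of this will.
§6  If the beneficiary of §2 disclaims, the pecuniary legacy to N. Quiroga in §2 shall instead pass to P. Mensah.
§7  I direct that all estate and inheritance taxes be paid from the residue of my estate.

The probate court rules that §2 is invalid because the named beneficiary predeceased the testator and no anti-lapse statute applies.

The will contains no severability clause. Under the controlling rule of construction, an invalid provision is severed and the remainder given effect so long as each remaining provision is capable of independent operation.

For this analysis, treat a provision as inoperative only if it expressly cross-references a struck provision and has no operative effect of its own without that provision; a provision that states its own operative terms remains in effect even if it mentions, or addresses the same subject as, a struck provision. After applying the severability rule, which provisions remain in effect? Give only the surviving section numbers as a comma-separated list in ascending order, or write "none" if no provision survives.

1, 4, 5, 7

§2 is struck. The only function of §3 is the tax charge on §2, so it cannot stand once §2 is removed. §6 operates only by reference to §2, so it falls with §2. Under the stated default rule, only provisions that cannot operate independently fall away; the rest are enforced. The provisions still in force are §1, §4, §5, and §7.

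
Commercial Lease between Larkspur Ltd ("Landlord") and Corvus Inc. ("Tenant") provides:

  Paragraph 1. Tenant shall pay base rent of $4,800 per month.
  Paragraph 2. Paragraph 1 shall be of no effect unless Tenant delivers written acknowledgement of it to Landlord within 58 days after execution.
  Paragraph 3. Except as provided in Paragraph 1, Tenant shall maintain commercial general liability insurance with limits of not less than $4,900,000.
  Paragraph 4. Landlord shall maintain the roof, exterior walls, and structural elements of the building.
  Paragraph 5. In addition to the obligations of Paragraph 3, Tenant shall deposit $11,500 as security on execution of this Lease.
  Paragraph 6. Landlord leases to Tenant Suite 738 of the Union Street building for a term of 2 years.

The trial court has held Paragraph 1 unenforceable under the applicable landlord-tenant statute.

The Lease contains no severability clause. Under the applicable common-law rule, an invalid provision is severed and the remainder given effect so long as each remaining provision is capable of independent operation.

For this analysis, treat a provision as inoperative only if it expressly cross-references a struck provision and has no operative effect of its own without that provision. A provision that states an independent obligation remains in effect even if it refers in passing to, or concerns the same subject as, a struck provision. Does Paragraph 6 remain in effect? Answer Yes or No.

Paragraph 1 is struck. Paragraph 2 has no operative effect of its own apart from Paragraph 1 and is therefore inoperative. Paragraph 3 mentions Paragraph 1 but its own obligation stands independently of Paragraph 1, so Paragraph 3 is not affected. Under the stated default rule, only provisions that cannot operate independently fall away; the rest are enforced. Paragraph 3, Paragraph 4, Paragraph 5, and Paragraph 6 remain in effect. Paragraph 6 is among the surviving provisions, so the answer is yes.

Yes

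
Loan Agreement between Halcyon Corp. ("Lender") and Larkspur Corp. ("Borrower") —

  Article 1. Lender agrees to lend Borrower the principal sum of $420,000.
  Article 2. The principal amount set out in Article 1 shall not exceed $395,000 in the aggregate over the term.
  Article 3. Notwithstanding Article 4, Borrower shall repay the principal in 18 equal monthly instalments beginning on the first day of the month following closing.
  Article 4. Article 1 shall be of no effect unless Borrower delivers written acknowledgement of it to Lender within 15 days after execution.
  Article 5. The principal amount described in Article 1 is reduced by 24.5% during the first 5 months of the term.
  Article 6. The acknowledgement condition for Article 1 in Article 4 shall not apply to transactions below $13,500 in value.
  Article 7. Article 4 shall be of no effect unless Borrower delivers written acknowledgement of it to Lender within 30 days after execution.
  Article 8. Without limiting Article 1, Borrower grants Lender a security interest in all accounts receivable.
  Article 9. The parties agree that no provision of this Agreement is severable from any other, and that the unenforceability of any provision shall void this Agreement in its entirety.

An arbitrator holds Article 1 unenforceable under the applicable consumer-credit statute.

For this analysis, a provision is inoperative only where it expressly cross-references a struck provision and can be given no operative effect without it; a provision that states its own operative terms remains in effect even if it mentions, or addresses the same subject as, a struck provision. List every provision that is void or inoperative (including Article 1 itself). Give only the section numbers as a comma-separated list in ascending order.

Article 1 is struck. Article 2 does nothing except set the aggregate cap on the principal amount by reference to Article 1; with Article 1 gone it has no independent effect and is inoperative. Article 4 merely fixes the acknowledgement condition for Article 1; with Article 1 gone it has nothing to operate on and falls away. Article 5 operates only by reference to Article 1, so it falls with Article 1. Article 6 does nothing except set the carve-out from the acknowledgement condition for Article 1 by reference to Article 4; with Article 4 gone it has no independent effect and is inoperative. Article 7 merely fixes the acknowledgement condition for Article 4; with Article 4 gone it has nothing to operate on and falls away. Article 9 provides that the Agreement is not severable, so the invalidity of any one provision voids the entire Agreement. No provision of the Agreement survives.

1, 2, 3, 4, 5, 6, 7, 8, 9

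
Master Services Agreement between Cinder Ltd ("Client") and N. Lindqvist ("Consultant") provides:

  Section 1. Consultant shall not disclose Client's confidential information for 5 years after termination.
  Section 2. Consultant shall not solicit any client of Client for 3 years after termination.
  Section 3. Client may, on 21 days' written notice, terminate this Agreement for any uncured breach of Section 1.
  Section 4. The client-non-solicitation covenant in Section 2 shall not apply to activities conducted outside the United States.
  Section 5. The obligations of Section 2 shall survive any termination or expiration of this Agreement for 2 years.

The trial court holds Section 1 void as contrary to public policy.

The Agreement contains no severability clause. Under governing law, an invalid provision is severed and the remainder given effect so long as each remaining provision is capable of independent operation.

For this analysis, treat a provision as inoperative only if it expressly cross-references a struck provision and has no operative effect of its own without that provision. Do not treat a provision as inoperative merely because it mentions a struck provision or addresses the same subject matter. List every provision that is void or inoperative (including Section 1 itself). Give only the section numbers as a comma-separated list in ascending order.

Section 1 is struck. Section 3 merely fixes the termination right for breach of Section 1; with Section 1 gone it has nothing to operate on and falls away. Under the stated default rule, only provisions that cannot operate independently fall away; the rest are enforced. That leaves Section 2, Section 4, and Section 5 in effect.

1, 3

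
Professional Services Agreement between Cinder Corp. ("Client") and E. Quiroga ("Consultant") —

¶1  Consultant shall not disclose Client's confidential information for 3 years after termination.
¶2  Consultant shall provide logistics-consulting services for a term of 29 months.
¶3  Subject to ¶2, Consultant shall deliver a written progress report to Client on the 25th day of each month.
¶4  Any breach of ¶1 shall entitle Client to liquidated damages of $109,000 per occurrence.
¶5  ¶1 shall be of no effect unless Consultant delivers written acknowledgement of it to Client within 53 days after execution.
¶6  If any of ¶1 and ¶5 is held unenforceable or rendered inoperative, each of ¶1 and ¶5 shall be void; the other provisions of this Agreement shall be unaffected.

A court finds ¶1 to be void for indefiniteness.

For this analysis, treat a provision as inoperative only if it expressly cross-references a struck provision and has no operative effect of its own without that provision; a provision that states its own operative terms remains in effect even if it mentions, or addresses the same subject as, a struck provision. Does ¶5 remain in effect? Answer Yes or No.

No

¶1 is struck. The whole of ¶4 is the liquidated-damages amount, defined by reference to ¶1, so ¶4 cannot stand once ¶1 is removed. ¶5 has no operative effect of its own apart from ¶1 and is therefore inoperative. ¶6 declares ¶1 and ¶5 mutually dependent; since one of them has fallen, all of them are of no effect. The remainder continues in force under ¶6. The provisions still in force are ¶2, ¶3, and ¶6. ¶5 is among the inoperative provisions, so the answer is no.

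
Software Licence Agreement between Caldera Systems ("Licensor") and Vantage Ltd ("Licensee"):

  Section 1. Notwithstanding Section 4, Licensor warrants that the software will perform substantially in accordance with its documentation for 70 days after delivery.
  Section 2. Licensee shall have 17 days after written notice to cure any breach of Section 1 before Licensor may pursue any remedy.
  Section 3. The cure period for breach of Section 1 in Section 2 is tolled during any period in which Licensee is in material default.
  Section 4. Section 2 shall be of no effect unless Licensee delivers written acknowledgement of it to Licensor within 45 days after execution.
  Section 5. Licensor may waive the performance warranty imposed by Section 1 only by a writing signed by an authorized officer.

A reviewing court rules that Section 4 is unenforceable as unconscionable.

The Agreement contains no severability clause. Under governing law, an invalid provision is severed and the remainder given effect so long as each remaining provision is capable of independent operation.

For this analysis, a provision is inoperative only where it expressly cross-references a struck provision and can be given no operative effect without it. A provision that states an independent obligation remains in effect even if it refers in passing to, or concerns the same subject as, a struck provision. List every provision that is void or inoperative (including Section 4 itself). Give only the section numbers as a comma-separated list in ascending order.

4

Section 4 is struck. Section 1 mentions Section 4 but its own obligation stands independently of Section 4, so Section 1 is not affected. No other provision's operative terms depend on Section 4. With no severability clause, the stated default rule severs what cannot stand and enforces each remaining provision that can operate on its own. Section 1, Section 2, Section 3, and Section 5 remain in effect.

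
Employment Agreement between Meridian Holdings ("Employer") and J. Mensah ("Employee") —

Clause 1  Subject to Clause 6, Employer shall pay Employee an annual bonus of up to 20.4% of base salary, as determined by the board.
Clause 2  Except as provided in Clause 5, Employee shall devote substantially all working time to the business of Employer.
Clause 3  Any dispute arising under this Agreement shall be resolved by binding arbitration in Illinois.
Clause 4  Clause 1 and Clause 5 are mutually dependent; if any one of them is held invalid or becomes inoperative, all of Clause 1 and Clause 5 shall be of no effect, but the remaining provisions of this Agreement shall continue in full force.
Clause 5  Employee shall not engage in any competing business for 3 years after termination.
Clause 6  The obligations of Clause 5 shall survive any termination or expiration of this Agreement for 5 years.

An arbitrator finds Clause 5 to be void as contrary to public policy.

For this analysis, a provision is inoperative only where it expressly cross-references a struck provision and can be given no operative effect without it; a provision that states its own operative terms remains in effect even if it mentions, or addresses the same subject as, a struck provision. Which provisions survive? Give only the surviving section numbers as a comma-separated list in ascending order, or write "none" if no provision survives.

2, 3, 4

Clause 5 is struck. Clause 6 operates only by reference to Clause 5, so it falls with Clause 5. Although Clause 2 refers to Clause 5, its operative terms do not depend on Clause 5, so it remains in effect. Clause 4 declares Clause 1 and Clause 5 mutually dependent; since one of them has fallen, all of them are of no effect. That brings down Clause 1 as well. The remainder continues in force under Clause 4. That leaves Clause 2, Clause 3, and Clause 4 in effect.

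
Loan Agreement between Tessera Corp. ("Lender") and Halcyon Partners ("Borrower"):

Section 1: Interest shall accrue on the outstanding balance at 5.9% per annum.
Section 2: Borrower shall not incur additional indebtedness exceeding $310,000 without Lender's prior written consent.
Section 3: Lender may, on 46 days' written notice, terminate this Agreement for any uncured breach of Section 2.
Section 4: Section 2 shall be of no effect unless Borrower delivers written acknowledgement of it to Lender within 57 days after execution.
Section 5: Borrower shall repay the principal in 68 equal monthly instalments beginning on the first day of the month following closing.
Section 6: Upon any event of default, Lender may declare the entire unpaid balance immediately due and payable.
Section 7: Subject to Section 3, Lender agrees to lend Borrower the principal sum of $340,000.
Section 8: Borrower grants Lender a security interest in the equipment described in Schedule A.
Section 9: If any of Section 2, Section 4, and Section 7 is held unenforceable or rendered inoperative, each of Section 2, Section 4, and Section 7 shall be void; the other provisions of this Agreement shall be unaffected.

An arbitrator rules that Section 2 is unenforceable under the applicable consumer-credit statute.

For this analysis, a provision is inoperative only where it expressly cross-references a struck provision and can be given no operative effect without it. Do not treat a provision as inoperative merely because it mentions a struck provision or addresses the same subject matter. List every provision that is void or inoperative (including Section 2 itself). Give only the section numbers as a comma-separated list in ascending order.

2, 3, 4, 7

Section 2 is struck. Section 3 merely fixes the termination right for breach of Section 2; with Section 2 gone it has nothing to operate on and falls away. Section 4 merely fixes the acknowledgement condition for Section 2; with Section 2 gone it has nothing to operate on and falls away. Section 9 declares Section 2, Section 4, and Section 7 mutually dependent; since one of them has fallen, all of them are of no effect. That brings down Section 7 as well. The remainder continues in force under Section 9. Section 1, Section 5, Section 6, Section 8, and Section 9 remain in effect.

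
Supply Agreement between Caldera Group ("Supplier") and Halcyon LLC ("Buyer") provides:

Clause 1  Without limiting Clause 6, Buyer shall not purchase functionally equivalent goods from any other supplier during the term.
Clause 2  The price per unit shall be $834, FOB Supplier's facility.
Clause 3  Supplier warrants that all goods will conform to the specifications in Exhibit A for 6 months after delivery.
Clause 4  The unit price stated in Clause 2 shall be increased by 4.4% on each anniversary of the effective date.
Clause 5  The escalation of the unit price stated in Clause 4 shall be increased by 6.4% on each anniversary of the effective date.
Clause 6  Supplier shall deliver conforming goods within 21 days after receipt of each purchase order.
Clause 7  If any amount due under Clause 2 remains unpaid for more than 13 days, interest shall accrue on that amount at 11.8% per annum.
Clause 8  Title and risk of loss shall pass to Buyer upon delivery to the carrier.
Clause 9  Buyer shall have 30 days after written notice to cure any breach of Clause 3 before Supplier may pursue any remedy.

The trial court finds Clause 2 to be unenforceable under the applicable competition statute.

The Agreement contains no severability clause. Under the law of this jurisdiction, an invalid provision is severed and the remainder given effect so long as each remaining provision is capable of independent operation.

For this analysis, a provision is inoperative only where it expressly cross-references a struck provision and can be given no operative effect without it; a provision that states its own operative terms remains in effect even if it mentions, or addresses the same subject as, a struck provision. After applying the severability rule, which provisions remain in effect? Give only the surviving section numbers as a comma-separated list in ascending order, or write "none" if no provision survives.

1, 3, 6, 8, 9

Clause 2 is struck. Clause 4 has no operative effect of its own apart from Clause 2 and is therefore inoperative. The whole of Clause 7 is the default interest on the unit price, defined by reference to Clause 2, so Clause 7 cannot stand once Clause 2 is removed. Clause 5 operates only by reference to Clause 4, so it falls with Clause 4. With no severability clause, the stated default rule severs what cannot stand and enforces each remaining provision that can operate on its own. Clause 1, Clause 3, Clause 6, Clause 8, and Clause 9 remain in effect.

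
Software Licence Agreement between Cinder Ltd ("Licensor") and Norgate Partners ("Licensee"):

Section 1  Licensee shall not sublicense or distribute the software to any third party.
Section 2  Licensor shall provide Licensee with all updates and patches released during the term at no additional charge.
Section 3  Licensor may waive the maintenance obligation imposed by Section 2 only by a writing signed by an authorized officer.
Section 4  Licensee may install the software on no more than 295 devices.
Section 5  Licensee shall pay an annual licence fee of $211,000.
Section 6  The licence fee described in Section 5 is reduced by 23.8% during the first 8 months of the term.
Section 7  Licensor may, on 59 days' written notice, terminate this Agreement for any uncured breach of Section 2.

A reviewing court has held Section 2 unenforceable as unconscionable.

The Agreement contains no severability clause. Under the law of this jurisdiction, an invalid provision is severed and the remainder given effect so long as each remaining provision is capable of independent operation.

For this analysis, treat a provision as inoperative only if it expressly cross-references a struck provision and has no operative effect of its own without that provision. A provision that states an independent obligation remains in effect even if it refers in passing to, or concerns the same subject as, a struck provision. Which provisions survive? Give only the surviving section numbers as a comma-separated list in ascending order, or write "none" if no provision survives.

Section 2 is struck. The only function of Section 3 is the waiver condition for Section 2, so it cannot stand once Section 2 is removed. Section 7 operates only by reference to Section 2, so it falls with Section 2. Under the stated default rule, only provisions that cannot operate independently fall away; the rest are enforced. That leaves Section 1, Section 4, Section 5, and Section 6 in effect.

1, 4, 5, 6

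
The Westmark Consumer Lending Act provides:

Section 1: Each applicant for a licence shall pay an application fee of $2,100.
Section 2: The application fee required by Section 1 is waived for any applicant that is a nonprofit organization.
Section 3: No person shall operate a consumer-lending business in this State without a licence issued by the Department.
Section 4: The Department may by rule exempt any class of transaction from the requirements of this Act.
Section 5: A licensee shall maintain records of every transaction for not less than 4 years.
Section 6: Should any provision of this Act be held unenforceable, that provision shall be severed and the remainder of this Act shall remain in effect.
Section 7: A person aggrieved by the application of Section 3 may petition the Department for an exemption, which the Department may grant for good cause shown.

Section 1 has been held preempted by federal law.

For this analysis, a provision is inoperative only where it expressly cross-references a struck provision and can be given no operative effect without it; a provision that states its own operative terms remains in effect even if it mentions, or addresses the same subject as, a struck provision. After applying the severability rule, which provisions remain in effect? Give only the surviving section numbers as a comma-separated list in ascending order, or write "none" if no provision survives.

3, 4, 5, 6, 7

Section 1 is struck. Section 2 does nothing except set the nonprofit waiver of the application fee by reference to Section 1; with Section 1 gone it has no independent effect and is inoperative. Section 6 is a severability clause and preserves every provision that can still be given independent effect. Section 3, Section 4, Section 5, Section 6, and Section 7 remain in effect.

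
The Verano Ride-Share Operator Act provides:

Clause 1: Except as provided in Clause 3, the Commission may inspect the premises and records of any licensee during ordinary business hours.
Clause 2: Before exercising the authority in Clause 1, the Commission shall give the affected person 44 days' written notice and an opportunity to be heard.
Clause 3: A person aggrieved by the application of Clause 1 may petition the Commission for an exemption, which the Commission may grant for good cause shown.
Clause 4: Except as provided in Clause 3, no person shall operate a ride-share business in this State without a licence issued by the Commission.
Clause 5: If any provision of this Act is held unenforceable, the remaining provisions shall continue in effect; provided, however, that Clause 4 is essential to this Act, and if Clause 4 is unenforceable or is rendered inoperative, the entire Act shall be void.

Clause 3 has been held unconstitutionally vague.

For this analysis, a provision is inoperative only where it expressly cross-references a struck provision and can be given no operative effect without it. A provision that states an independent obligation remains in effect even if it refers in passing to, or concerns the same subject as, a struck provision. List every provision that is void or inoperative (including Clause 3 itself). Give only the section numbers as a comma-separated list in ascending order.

Clause 3 is struck. Clause 4 mentions Clause 3 but its own obligation stands independently of Clause 3, so Clause 4 is not affected. Although Clause 1 refers to Clause 3, its operative terms do not depend on Clause 3, so it remains in effect. No other provision's operative terms depend on Clause 3. Clause 5 makes Clause 4 an essential term, but Clause 4 is unaffected, so the severability proviso in Clause 5 preserves the remaining provisions. The provisions still in force are Clause 1, Clause 2, Clause 4, and Clause 5.

3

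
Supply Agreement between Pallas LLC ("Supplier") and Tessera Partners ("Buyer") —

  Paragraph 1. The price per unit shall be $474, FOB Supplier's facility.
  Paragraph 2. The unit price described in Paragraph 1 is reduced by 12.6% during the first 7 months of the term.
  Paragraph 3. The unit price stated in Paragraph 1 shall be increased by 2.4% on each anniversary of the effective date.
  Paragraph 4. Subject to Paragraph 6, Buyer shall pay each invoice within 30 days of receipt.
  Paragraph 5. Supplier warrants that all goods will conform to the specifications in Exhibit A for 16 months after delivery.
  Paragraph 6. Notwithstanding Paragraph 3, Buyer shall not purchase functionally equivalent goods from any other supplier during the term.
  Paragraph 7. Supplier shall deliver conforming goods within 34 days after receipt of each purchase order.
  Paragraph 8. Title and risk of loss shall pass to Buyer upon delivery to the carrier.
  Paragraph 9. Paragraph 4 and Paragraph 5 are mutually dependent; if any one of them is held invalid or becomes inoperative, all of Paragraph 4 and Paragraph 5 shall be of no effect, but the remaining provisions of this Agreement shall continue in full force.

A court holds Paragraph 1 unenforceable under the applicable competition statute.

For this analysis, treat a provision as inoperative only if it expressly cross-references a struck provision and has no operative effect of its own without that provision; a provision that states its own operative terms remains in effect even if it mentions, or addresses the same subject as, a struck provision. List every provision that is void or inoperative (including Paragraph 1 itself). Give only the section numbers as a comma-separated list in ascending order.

Paragraph 1 is struck. Paragraph 2 has no operative effect of its own apart from Paragraph 1 and is therefore inoperative. The whole of Paragraph 3 is the escalation of the unit price, defined by reference to Paragraph 1, so Paragraph 3 cannot stand once Paragraph 1 is removed. Although Paragraph 6 refers to Paragraph 3, its operative terms do not depend on Paragraph 3, so it remains in effect. Paragraph 9 ties Paragraph 4 and Paragraph 5 together, but none of those is affected here; the remaining provisions continue in force under Paragraph 9. That leaves Paragraph 4, Paragraph 5, Paragraph 6, Paragraph 7, Paragraph 8, and Paragraph 9 in effect.

1, 2, 3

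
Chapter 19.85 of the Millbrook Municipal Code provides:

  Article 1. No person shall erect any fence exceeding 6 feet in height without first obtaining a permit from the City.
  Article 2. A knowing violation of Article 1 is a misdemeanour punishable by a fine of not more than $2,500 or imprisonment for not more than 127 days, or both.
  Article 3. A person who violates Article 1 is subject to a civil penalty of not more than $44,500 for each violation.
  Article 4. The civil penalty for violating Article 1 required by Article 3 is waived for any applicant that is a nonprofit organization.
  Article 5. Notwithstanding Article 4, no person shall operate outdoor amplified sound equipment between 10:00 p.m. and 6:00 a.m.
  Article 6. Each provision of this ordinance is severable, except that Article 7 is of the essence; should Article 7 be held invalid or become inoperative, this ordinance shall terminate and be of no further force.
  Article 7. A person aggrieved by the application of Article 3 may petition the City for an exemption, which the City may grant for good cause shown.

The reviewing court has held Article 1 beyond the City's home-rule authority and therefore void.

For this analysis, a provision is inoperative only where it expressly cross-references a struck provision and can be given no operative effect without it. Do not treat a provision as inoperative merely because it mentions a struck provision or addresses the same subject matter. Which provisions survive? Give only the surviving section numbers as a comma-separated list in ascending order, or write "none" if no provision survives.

Article 1 is struck. The only function of Article 2 is the criminal penalty for violating Article 1, so it cannot stand once Article 1 is removed. Article 3 operates only by reference to Article 1, so it falls with Article 1. Article 4 operates only by reference to Article 3, so it falls with Article 3. Article 7 merely fixes the exemption procedure for Article 3; with Article 3 gone it has nothing to operate on and falls away. Article 6 makes Article 7 an essential term, and Article 7 has been rendered inoperative by the cascade; under Article 6, the entire ordinance is therefore void. No provision of the ordinance survives.

none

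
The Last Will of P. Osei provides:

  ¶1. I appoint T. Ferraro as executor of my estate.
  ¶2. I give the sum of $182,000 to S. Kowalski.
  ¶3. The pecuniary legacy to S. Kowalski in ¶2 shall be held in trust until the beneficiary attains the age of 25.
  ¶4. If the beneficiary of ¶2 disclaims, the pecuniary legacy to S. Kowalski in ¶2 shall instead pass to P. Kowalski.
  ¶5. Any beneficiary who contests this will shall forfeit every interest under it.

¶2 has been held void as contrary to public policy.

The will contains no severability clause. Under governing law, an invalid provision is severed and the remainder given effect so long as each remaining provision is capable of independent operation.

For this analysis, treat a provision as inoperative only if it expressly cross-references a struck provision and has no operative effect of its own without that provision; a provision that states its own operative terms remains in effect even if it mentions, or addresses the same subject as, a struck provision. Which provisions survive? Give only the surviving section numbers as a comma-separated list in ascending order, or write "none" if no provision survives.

1, 5

¶2 is struck. ¶3 has no operative effect of its own apart from ¶2 and is therefore inoperative. ¶4 has no operative effect of its own apart from ¶2 and is therefore inoperative. With no severability clause, the stated default rule severs what cannot stand and enforces each remaining provision that can operate on its own. The provisions still in force are ¶1 and ¶5.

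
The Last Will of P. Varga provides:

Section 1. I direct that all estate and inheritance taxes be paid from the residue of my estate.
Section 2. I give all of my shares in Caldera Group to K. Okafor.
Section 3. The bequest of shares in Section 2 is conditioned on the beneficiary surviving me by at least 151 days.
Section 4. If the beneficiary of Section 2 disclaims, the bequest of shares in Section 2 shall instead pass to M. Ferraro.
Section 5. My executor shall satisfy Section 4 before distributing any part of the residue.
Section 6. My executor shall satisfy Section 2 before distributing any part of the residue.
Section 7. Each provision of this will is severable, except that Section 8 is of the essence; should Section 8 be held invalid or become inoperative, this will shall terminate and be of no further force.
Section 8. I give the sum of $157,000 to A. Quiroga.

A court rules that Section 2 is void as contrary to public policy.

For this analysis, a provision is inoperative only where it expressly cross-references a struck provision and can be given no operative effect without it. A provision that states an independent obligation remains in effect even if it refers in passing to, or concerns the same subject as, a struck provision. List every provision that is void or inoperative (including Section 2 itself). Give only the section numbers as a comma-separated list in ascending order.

Section 2 is struck. The only function of Section 3 is the survivorship condition on Section 2, so it cannot stand once Section 2 is removed. Section 4 merely fixes the alternative disposition for Section 2; with Section 2 gone it has nothing to operate on and falls away. Section 6 has no operative effect of its own apart from Section 2 and is therefore inoperative. The only function of Section 5 is the priority direction for Section 4, so it cannot stand once Section 4 is removed. Section 7 makes Section 8 an essential term, but Section 8 is unaffected, so the severability proviso in Section 7 preserves the remaining provisions. Section 1, Section 7, and Section 8 remain in effect.

2, 3, 4, 5, 6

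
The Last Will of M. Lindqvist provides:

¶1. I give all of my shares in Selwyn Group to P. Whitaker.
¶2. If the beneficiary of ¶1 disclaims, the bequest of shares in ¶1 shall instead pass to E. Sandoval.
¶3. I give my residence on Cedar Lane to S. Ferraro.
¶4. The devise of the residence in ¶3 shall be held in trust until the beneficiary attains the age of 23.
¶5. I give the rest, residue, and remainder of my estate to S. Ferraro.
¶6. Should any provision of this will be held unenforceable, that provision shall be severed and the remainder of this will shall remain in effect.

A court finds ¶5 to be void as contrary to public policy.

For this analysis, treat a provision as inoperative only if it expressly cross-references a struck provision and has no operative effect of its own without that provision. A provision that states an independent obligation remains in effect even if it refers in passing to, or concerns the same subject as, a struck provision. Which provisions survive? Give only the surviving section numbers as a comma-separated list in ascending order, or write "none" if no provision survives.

1, 2, 3, 4, 6

¶5 is struck. No other provision's operative terms depend on ¶5. ¶6 is a severability clause and preserves every provision that can still be given independent effect. ¶1, ¶2, ¶3, ¶4, and ¶6 remain in effect.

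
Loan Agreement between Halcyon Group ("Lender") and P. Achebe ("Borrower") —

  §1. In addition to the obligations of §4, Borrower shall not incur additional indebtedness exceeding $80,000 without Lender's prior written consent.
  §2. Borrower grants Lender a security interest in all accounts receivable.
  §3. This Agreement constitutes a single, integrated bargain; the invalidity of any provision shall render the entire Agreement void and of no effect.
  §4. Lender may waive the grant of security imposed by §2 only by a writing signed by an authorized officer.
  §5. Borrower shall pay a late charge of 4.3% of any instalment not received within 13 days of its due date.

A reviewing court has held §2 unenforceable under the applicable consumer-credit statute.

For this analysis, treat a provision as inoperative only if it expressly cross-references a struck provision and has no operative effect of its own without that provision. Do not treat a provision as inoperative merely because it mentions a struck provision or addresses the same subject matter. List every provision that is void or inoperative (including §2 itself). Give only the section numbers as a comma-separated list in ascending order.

1, 2, 3, 4, 5

§2 is struck. The only function of §4 is the waiver condition for §2, so it cannot stand once §2 is removed. §3 provides that the Agreement is not severable, so the invalidity of any one provision voids the entire Agreement. No provision of the Agreement survives.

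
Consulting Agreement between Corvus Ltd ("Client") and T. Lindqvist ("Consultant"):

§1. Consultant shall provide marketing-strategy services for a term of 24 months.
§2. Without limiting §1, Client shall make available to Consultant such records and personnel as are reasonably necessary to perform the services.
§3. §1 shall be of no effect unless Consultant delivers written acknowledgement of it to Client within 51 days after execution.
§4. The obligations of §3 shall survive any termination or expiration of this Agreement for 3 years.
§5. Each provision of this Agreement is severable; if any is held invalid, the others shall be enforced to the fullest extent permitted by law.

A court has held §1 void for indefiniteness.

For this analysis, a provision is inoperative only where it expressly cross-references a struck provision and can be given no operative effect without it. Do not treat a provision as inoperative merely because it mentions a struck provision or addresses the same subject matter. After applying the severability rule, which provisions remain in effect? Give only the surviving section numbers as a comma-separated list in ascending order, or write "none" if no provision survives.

2, 5

§1 is struck. §3 merely fixes the acknowledgement condition for §1; with §1 gone it has nothing to operate on and falls away. The only function of §4 is the survival period for §3, so it cannot stand once §3 is removed. §2 mentions §1 but its own obligation stands independently of §1, so §2 is not affected. §5 is a severability clause and preserves every provision that can still be given independent effect. The provisions still in force are §2 and §5.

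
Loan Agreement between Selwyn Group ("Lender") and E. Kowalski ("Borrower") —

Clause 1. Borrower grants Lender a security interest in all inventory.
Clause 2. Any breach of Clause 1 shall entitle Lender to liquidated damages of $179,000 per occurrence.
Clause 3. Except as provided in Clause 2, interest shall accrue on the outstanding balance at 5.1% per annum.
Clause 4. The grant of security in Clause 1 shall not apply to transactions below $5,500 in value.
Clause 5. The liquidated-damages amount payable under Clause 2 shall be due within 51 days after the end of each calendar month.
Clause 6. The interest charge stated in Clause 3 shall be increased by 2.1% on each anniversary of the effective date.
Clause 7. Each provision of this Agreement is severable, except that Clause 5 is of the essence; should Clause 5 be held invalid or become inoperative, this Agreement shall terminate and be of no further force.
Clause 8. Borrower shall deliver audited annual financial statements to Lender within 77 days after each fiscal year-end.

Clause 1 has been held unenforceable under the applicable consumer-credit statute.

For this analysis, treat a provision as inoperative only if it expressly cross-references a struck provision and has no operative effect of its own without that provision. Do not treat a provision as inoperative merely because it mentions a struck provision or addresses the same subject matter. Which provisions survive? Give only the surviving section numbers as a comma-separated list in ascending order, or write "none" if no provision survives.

Clause 1 is struck. Clause 2 does nothing except set the liquidated-damages amount by reference to Clause 1; with Clause 1 gone it has no independent effect and is inoperative. Clause 4 has no operative effect of its own apart from Clause 1 and is therefore inoperative. Clause 5 operates only by reference to Clause 2, so it falls with Clause 2. Clause 7 makes Clause 5 an essential term, and Clause 5 has been rendered inoperative by the cascade; under Clause 7, the entire Agreement is therefore void. No provision of the Agreement survives.

none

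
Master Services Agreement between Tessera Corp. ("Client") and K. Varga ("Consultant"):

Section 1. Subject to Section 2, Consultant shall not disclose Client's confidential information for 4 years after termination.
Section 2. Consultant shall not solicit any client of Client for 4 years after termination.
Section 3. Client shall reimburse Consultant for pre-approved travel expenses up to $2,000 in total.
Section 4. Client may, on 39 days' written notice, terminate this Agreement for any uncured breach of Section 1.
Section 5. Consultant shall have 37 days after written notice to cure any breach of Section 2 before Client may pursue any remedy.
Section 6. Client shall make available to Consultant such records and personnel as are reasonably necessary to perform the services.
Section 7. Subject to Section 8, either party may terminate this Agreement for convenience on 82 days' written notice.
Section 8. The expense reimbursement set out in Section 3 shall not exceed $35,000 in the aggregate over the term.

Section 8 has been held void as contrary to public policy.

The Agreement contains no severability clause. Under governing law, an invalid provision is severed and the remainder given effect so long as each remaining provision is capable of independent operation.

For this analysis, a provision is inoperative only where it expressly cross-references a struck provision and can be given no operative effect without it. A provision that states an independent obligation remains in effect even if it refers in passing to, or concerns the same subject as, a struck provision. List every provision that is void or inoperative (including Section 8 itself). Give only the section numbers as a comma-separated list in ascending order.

8

Section 8 is struck. Section 7 mentions Section 8 but its own obligation stands independently of Section 8, so Section 7 is not affected. Nothing else in the Agreement is defined by reference to Section 8. With no severability clause, the stated default rule severs what cannot stand and enforces each remaining provision that can operate on its own. That leaves Section 1, Section 2, Section 3, Section 4, Section 5, Section 6, and Section 7 in effect.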